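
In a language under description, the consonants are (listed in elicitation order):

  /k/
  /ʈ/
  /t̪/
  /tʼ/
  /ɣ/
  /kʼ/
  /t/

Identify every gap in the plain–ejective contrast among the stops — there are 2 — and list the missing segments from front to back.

/t̪ʼ/, /ʈʼ/

dental: plain /t̪/, ejective —.
alveolar: plain /t/, ejective /tʼ/.
retroflex: plain /ʈ/, ejective —.
velar: plain /k/, ejective /kʼ/.
Gaps, from front to back: dental lacks ejective (/t̪ʼ/); retroflex lacks ejective (/ʈʼ/).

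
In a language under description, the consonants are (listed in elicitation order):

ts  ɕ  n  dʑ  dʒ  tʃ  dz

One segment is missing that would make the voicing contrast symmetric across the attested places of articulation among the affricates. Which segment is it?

alveolar: voiceless /ts/, voiced /dz/.
postalveolar: voiceless /tʃ/, voiced /dʒ/.
alveolo-palatal: voiceless —, voiced /dʑ/.
The alveolo-palatal row has no voiceless member, so the gap is the voiceless alveolo-palatal affricate /tɕ/.

/tɕ/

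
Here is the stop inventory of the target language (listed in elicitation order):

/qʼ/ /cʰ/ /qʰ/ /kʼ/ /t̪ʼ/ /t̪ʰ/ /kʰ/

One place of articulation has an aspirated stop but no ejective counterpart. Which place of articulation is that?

dental: aspirated /t̪ʰ/, ejective /t̪ʼ/.
palatal: aspirated /cʰ/, ejective —.
velar: aspirated /kʰ/, ejective /kʼ/.
uvular: aspirated /qʰ/, ejective /qʼ/.
Every place of articulation has an ejective member except palatal, where /cʼ/ would be expected.

palatal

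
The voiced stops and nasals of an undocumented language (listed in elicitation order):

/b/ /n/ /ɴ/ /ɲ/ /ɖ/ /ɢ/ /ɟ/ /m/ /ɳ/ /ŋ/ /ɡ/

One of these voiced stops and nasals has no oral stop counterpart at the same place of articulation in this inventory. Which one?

Bilabial: /b/ ~ /m/
Retroflex: /ɖ/ ~ /ɳ/
Palatal: /ɟ/ ~ /ɲ/
Velar: /ɡ/ ~ /ŋ/
Uvular: /ɢ/ ~ /ɴ/
Alveolar: only /n/ (nasal); no oral stop partner.
So /n/ is the unpaired segment.

/n/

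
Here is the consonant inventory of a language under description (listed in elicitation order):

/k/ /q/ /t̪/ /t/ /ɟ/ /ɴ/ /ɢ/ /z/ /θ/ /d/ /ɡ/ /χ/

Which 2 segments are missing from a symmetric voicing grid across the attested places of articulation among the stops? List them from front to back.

dental: voiceless /t̪/, voiced —.
alveolar: voiceless /t/, voiced /d/.
palatal: voiceless —, voiced /ɟ/.
velar: voiceless /k/, voiced /ɡ/.
uvular: voiceless /q/, voiced /ɢ/.
Gaps, from front to back: dental lacks voiced (/d̪/); palatal lacks voiceless (/c/).

/d̪/, /c/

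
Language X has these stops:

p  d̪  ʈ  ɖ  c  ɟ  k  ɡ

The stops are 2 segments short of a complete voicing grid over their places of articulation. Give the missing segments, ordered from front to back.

/b/, /t̪/

place of articulation  voiceless  voiced  
bilabial          p         —       
dental            —         d̪      
retroflex         ʈ         ɖ       
palatal           c         ɟ       
velar             k         ɡ       
Gaps, from front to back: bilabial lacks voiced (/b/); dental lacks voiceless (/t̪/).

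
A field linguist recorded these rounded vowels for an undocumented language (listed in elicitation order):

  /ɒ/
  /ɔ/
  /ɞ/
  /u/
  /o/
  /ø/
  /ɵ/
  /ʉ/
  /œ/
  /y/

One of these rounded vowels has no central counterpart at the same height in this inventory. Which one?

High: /y/ ~ /ʉ/ ~ /u/
High-mid: /ø/ ~ /ɵ/ ~ /o/
Low-mid: /œ/ ~ /ɞ/ ~ /ɔ/
Low: only /ɒ/ (back); no central partner.
So /ɒ/ is the unpaired segment.

/ɒ/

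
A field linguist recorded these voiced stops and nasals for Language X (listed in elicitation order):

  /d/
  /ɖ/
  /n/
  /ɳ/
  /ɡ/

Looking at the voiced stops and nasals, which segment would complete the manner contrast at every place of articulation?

/ŋ/

alveolar: oral stop /d/, nasal /n/.
retroflex: oral stop /ɖ/, nasal /ɳ/.
velar: oral stop /ɡ/, nasal —.
The velar row has no nasal member, so the gap is the velar nasal /ŋ/.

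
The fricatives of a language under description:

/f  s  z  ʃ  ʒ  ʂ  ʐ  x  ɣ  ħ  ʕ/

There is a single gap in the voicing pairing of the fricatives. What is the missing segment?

/v/

Voiceless: /f/ (labiodental), /s/ (alveolar), /ʃ/ (postalveolar), /ʂ/ (retroflex), /x/ (velar), /ħ/ (pharyngeal).
Voiced: /z/ (alveolar), /ʒ/ (postalveolar), /ʐ/ (retroflex), /ɣ/ (velar), /ʕ/ (pharyngeal).
The labiodental row has no voiced member, so the gap is the voiced labiodental fricative /v/.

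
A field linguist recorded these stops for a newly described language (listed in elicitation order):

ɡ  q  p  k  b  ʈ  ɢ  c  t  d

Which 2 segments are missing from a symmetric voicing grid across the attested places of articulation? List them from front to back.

/ɖ/, /ɟ/

Voiceless: /p/ (bilabial), /t/ (alveolar), /ʈ/ (retroflex), /c/ (palatal), /k/ (velar), /q/ (uvular).
Voiced: /b/ (bilabial), /d/ (alveolar), /ɡ/ (velar), /ɢ/ (uvular).
Gaps, from front to back: retroflex lacks voiced (/ɖ/); palatal lacks voiced (/ɟ/).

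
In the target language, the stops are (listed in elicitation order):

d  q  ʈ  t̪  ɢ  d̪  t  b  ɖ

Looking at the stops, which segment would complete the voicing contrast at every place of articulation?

/p/

bilabial: voiceless —, voiced /b/.
dental: voiceless /t̪/, voiced /d̪/.
alveolar: voiceless /t/, voiced /d/.
retroflex: voiceless /ʈ/, voiced /ɖ/.
uvular: voiceless /q/, voiced /ɢ/.
The bilabial row has no voiceless member, so the gap is the voiceless bilabial stop /p/.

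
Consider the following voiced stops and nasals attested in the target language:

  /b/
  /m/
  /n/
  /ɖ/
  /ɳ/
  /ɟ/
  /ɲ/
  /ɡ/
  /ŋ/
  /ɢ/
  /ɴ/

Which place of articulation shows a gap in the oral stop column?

bilabial: oral stop /b/, nasal /m/.
alveolar: oral stop —, nasal /n/.
retroflex: oral stop /ɖ/, nasal /ɳ/.
palatal: oral stop /ɟ/, nasal /ɲ/.
velar: oral stop /ɡ/, nasal /ŋ/.
uvular: oral stop /ɢ/, nasal /ɴ/.
Every place of articulation has an oral stop member except alveolar, where /d/ would be expected.

alveolar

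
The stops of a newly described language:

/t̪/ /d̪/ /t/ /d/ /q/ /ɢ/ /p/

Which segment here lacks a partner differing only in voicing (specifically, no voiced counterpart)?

Dental: /t̪/ ~ /d̪/
Alveolar: /t/ ~ /d/
Uvular: /q/ ~ /ɢ/
Bilabial: only /p/ (voiceless); no voiced partner.
So /p/ is the unpaired segment.

/p/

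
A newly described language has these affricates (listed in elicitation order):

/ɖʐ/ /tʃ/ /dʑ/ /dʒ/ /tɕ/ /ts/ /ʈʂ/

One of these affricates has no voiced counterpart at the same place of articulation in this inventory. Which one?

Postalveolar: /tʃ/ ~ /dʒ/
Retroflex: /ʈʂ/ ~ /ɖʐ/
Alveolo-palatal: /tɕ/ ~ /dʑ/
Alveolar: only /ts/ (voiceless); no voiced partner.
So /ts/ is the unpaired segment.

/ts/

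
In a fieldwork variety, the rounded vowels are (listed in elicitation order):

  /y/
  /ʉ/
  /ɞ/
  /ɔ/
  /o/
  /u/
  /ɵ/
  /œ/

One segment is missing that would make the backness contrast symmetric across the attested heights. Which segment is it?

/ø/

Front: /y/ (high), /œ/ (low-mid).
Central: /ʉ/ (high), /ɵ/ (high-mid), /ɞ/ (low-mid).
Back: /u/ (high), /o/ (high-mid), /ɔ/ (low-mid).
The high-mid row has no front member, so the gap is the high-mid front rounded vowel /ø/.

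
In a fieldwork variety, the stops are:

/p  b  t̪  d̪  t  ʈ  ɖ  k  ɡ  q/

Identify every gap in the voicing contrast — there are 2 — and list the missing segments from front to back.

place of articulation  voiceless  voiced  
bilabial          p         b       
dental            t̪        d̪      
alveolar          t         —       
retroflex         ʈ         ɖ       
velar             k         ɡ       
uvular            q         —       
Gaps, from front to back: alveolar lacks voiced (/d/); uvular lacks voiced (/ɢ/).

/d/, /ɢ/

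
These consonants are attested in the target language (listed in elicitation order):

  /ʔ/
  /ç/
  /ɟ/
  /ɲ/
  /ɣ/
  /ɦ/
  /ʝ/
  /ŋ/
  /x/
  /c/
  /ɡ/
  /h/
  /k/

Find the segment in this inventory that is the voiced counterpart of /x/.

/x/ is a voiceless velar fricative.
The voiced counterpart is a voiced velar fricative — in this inventory, /ɣ/.

/ɣ/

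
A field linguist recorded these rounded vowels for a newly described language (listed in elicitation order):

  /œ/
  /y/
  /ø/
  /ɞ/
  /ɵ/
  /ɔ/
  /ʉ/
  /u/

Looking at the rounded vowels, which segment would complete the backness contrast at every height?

high: front /y/, central /ʉ/, back /u/.
high-mid: front /ø/, central /ɵ/, back —.
low-mid: front /œ/, central /ɞ/, back /ɔ/.
The high-mid row has no back member, so the gap is the high-mid back rounded vowel /o/.

/o/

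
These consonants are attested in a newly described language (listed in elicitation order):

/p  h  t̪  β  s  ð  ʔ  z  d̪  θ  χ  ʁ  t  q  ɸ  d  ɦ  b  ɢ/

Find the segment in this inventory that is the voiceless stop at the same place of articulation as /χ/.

/χ/ is a voiceless uvular fricative.
The voiceless stop at the same place is a voiceless uvular stop — in this inventory, /q/.

/q/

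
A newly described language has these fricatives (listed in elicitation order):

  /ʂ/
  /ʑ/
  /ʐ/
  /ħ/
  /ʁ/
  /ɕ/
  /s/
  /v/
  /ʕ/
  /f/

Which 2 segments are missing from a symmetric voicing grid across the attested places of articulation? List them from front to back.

/z/, /χ/

labiodental: voiceless /f/, voiced /v/.
alveolar: voiceless /s/, voiced —.
retroflex: voiceless /ʂ/, voiced /ʐ/.
alveolo-palatal: voiceless /ɕ/, voiced /ʑ/.
uvular: voiceless —, voiced /ʁ/.
pharyngeal: voiceless /ħ/, voiced /ʕ/.
Gaps, from front to back: alveolar lacks voiced (/z/); uvular lacks voiceless (/χ/).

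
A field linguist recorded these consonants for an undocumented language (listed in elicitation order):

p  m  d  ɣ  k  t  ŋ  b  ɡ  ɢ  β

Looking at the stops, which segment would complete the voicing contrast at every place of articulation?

bilabial: voiceless /p/, voiced /b/.
alveolar: voiceless /t/, voiced /d/.
velar: voiceless /k/, voiced /ɡ/.
uvular: voiceless —, voiced /ɢ/.
The uvular row has no voiceless member, so the gap is the voiceless uvular stop /q/.

/q/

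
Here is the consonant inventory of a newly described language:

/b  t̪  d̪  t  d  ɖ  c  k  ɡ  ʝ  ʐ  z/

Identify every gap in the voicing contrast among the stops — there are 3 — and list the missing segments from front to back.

/p/, /ʈ/, /ɟ/

place of articulation  voiceless  voiced  
bilabial          —         b       
dental            t̪        d̪      
alveolar          t         d       
retroflex         —         ɖ       
palatal           c         —       
velar             k         ɡ       
Gaps, from front to back: bilabial lacks voiceless (/p/); retroflex lacks voiceless (/ʈ/); palatal lacks voiced (/ɟ/).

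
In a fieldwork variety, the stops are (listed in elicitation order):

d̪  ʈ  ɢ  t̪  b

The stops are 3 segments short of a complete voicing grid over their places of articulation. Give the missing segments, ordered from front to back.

/p/, /ɖ/, /q/

place of articulation  voiceless  voiced  
bilabial          —         b       
dental            t̪        d̪      
retroflex         ʈ         —       
uvular            —         ɢ       
Gaps, from front to back: bilabial lacks voiceless (/p/); retroflex lacks voiced (/ɖ/); uvular lacks voiceless (/q/).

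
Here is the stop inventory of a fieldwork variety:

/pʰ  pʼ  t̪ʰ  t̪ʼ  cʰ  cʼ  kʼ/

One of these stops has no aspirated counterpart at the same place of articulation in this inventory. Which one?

/kʼ/

Bilabial: /pʰ/ ~ /pʼ/
Dental: /t̪ʰ/ ~ /t̪ʼ/
Palatal: /cʰ/ ~ /cʼ/
Velar: only /kʼ/ (ejective); no aspirated partner.
So /kʼ/ is the unpaired segment.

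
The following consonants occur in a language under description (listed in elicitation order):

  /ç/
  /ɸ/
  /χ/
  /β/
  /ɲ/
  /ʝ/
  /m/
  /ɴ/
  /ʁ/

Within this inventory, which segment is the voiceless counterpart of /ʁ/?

/χ/

/ʁ/ is a voiced uvular fricative.
The voiceless counterpart is a voiceless uvular fricative — in this inventory, /χ/.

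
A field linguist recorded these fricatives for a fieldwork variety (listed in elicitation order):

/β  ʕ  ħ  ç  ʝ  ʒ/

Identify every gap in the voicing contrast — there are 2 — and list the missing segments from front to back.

/ɸ/, /ʃ/

place of articulation  voiceless  voiced  
bilabial          —         β       
postalveolar      —         ʒ       
palatal           ç         ʝ       
pharyngeal        ħ         ʕ       
Gaps, from front to back: bilabial lacks voiceless (/ɸ/); postalveolar lacks voiceless (/ʃ/).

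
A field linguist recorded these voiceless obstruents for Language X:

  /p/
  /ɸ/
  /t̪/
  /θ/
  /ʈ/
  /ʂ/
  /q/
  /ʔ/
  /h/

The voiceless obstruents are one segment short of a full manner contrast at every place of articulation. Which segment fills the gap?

/χ/

place of articulation  stop      fricative
bilabial          p         ɸ       
dental            t̪        θ       
retroflex         ʈ         ʂ       
uvular            q         —       
glottal           ʔ         h       
The uvular row has no fricative member, so the gap is the uvular fricative /χ/.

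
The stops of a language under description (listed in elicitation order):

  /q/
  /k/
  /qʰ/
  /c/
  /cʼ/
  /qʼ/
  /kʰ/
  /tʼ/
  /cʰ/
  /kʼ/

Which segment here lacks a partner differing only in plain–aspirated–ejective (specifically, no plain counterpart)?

Palatal: /c/ ~ /cʰ/ ~ /cʼ/
Velar: /k/ ~ /kʰ/ ~ /kʼ/
Uvular: /q/ ~ /qʰ/ ~ /qʼ/
Alveolar: only /tʼ/ (ejective); no plain partner.
So /tʼ/ is the unpaired segment.

/tʼ/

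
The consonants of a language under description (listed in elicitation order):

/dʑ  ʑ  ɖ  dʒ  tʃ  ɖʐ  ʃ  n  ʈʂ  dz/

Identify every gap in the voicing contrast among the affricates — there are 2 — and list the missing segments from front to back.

Voiceless: /tʃ/ (postalveolar), /ʈʂ/ (retroflex).
Voiced: /dz/ (alveolar), /dʒ/ (postalveolar), /ɖʐ/ (retroflex), /dʑ/ (alveolo-palatal).
Gaps, from front to back: alveolar lacks voiceless (/ts/); alveolo-palatal lacks voiceless (/tɕ/).

/ts/, /tɕ/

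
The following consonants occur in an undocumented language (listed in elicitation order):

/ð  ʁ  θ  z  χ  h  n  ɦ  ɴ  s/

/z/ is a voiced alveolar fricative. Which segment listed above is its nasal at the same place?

/n/

The nasal at the same place is an alveolar nasal — in this inventory, /n/.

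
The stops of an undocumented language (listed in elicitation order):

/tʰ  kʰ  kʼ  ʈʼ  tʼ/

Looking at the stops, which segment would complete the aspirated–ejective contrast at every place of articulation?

/ʈʰ/

place of articulation  aspirated  ejective
alveolar          tʰ        tʼ      
retroflex         —         ʈʼ      
velar             kʰ        kʼ      
The retroflex row has no aspirated member, so the gap is the aspirated retroflex stop /ʈʰ/.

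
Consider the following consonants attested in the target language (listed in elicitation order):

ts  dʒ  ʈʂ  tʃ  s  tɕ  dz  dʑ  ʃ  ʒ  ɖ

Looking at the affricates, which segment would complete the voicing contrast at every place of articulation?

alveolar: voiceless /ts/, voiced /dz/.
postalveolar: voiceless /tʃ/, voiced /dʒ/.
retroflex: voiceless /ʈʂ/, voiced —.
alveolo-palatal: voiceless /tɕ/, voiced /dʑ/.
The retroflex row has no voiced member, so the gap is the voiced retroflex affricate /ɖʐ/.

/ɖʐ/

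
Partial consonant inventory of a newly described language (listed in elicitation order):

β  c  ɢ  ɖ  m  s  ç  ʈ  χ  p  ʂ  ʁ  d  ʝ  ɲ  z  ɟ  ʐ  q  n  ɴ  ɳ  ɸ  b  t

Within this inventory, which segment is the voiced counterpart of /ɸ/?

/β/

/ɸ/ is a voiceless bilabial fricative.
The voiced counterpart is a voiced bilabial fricative — in this inventory, /β/.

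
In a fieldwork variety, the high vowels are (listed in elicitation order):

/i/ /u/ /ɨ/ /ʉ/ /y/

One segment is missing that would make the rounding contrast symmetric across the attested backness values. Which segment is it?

Unrounded: /i/ (front), /ɨ/ (central).
Rounded: /y/ (front), /ʉ/ (central), /u/ (back).
The back row has no unrounded member, so the gap is the back unrounded vowel /ɯ/.

/ɯ/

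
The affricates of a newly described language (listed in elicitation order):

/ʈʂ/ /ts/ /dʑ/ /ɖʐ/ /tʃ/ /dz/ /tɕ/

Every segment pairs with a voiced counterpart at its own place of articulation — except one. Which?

/tʃ/

Alveolar: /ts/ ~ /dz/
Retroflex: /ʈʂ/ ~ /ɖʐ/
Alveolo-palatal: /tɕ/ ~ /dʑ/
Postalveolar: only /tʃ/ (voiceless); no voiced partner.
So /tʃ/ is the unpaired segment.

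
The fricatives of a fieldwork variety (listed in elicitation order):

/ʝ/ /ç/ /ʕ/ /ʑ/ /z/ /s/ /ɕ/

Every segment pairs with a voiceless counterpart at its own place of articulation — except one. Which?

/ʕ/

Alveolar: /s/ ~ /z/
Alveolo-palatal: /ɕ/ ~ /ʑ/
Palatal: /ç/ ~ /ʝ/
Pharyngeal: only /ʕ/ (voiced); no voiceless partner.
So /ʕ/ is the unpaired segment.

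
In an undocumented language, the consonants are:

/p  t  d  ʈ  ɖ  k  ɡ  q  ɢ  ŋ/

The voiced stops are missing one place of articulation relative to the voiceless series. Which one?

bilabial

bilabial: voiceless /p/, voiced —.
alveolar: voiceless /t/, voiced /d/.
retroflex: voiceless /ʈ/, voiced /ɖ/.
velar: voiceless /k/, voiced /ɡ/.
uvular: voiceless /q/, voiced /ɢ/.
Every place of articulation has a voiced member except bilabial, where /b/ would be expected.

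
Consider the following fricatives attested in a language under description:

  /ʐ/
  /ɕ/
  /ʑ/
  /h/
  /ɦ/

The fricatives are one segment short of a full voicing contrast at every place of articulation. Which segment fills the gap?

retroflex: voiceless —, voiced /ʐ/.
alveolo-palatal: voiceless /ɕ/, voiced /ʑ/.
glottal: voiceless /h/, voiced /ɦ/.
The retroflex row has no voiceless member, so the gap is the voiceless retroflex fricative /ʂ/.

/ʂ/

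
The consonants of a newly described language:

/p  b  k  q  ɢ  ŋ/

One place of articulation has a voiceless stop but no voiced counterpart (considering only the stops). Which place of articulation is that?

velar

Voiceless: /p/ (bilabial), /k/ (velar), /q/ (uvular).
Voiced: /b/ (bilabial), /ɢ/ (uvular).
Every place of articulation has a voiced member except velar, where /ɡ/ would be expected.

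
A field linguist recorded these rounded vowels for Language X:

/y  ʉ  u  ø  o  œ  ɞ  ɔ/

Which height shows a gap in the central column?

high: front /y/, central /ʉ/, back /u/.
high-mid: front /ø/, central —, back /o/.
low-mid: front /œ/, central /ɞ/, back /ɔ/.
Every height has a central member except high-mid, where /ɵ/ would be expected.

high-mid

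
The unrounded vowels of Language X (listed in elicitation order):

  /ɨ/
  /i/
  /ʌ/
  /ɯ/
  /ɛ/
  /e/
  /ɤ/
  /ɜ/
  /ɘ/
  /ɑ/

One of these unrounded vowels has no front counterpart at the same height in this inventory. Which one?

High: /i/ ~ /ɨ/ ~ /ɯ/
High-mid: /e/ ~ /ɘ/ ~ /ɤ/
Low-mid: /ɛ/ ~ /ɜ/ ~ /ʌ/
Low: only /ɑ/ (back); no front partner.
So /ɑ/ is the unpaired segment.

/ɑ/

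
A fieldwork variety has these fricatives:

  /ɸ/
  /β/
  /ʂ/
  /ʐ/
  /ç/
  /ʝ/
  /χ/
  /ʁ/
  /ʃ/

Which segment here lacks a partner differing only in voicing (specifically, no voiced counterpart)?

Bilabial: /ɸ/ ~ /β/
Retroflex: /ʂ/ ~ /ʐ/
Palatal: /ç/ ~ /ʝ/
Uvular: /χ/ ~ /ʁ/
Postalveolar: only /ʃ/ (voiceless); no voiced partner.
So /ʃ/ is the unpaired segment.

/ʃ/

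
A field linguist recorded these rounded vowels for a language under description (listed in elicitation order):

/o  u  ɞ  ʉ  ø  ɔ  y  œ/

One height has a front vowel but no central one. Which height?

high: front /y/, central /ʉ/, back /u/.
high-mid: front /ø/, central —, back /o/.
low-mid: front /œ/, central /ɞ/, back /ɔ/.
Every height has a central member except high-mid, where /ɵ/ would be expected.

high-mid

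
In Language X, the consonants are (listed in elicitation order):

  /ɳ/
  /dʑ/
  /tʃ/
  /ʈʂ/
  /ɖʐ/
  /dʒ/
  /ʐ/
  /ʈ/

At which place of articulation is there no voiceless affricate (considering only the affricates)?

Voiceless: /tʃ/ (postalveolar), /ʈʂ/ (retroflex).
Voiced: /dʒ/ (postalveolar), /ɖʐ/ (retroflex), /dʑ/ (alveolo-palatal).
Every place of articulation has a voiceless member except alveolo-palatal, where /tɕ/ would be expected.

alveolo-palatal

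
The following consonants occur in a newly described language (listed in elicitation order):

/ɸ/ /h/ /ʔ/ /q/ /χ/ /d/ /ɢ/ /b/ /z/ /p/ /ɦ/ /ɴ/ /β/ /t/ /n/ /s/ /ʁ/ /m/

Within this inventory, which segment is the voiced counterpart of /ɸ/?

/ɸ/ is a voiceless bilabial fricative.
The voiced counterpart is a voiced bilabial fricative — in this inventory, /β/.

/β/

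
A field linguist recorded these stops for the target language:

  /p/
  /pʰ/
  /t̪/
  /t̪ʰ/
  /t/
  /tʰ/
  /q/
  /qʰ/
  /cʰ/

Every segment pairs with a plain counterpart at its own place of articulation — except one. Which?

/cʰ/

Bilabial: /p/ ~ /pʰ/
Dental: /t̪/ ~ /t̪ʰ/
Alveolar: /t/ ~ /tʰ/
Uvular: /q/ ~ /qʰ/
Palatal: only /cʰ/ (aspirated); no plain partner.
So /cʰ/ is the unpaired segment.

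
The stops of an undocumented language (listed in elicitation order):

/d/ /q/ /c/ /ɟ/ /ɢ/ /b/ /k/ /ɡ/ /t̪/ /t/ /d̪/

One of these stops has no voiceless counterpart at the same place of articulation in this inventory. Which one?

Dental: /t̪/ ~ /d̪/
Alveolar: /t/ ~ /d/
Palatal: /c/ ~ /ɟ/
Velar: /k/ ~ /ɡ/
Uvular: /q/ ~ /ɢ/
Bilabial: only /b/ (voiced); no voiceless partner.
So /b/ is the unpaired segment.

/b/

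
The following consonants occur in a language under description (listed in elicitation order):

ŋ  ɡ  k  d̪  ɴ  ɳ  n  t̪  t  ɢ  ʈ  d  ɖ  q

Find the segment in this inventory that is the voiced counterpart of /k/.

/ɡ/

/k/ is a voiceless velar stop.
The voiced counterpart is a voiced velar stop — in this inventory, /ɡ/.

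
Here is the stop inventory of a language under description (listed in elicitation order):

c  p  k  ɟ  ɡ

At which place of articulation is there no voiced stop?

place of articulation  voiceless  voiced  
bilabial          p         —       
palatal           c         ɟ       
velar             k         ɡ       
Every place of articulation has a voiced member except bilabial, where /b/ would be expected.

bilabial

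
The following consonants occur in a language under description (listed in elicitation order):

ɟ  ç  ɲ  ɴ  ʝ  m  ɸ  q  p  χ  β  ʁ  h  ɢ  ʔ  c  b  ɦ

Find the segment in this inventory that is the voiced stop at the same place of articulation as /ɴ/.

/ɢ/

/ɴ/ is an uvular nasal.
The voiced stop at the same place is a voiced uvular stop — in this inventory, /ɢ/.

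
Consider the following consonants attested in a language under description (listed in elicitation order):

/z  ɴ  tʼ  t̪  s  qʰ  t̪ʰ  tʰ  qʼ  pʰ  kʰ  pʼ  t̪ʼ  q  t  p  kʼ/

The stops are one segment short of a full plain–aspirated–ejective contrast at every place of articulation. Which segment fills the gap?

/k/

bilabial: plain /p/, aspirated /pʰ/, ejective /pʼ/.
dental: plain /t̪/, aspirated /t̪ʰ/, ejective /t̪ʼ/.
alveolar: plain /t/, aspirated /tʰ/, ejective /tʼ/.
velar: plain —, aspirated /kʰ/, ejective /kʼ/.
uvular: plain /q/, aspirated /qʰ/, ejective /qʼ/.
The velar row has no plain member, so the gap is the plain velar stop /k/.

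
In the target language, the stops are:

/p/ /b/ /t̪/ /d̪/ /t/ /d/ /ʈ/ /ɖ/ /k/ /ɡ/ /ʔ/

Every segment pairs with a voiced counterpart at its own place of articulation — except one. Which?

/ʔ/

Bilabial: /p/ ~ /b/
Dental: /t̪/ ~ /d̪/
Alveolar: /t/ ~ /d/
Retroflex: /ʈ/ ~ /ɖ/
Velar: /k/ ~ /ɡ/
Glottal: only /ʔ/ (voiceless); no voiced partner.
So /ʔ/ is the unpaired segment.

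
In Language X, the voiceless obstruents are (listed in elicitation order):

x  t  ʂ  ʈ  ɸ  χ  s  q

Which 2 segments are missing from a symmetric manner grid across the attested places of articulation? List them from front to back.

bilabial: stop —, fricative /ɸ/.
alveolar: stop /t/, fricative /s/.
retroflex: stop /ʈ/, fricative /ʂ/.
velar: stop —, fricative /x/.
uvular: stop /q/, fricative /χ/.
Gaps, from front to back: bilabial lacks stop (/p/); velar lacks stop (/k/).

/p/, /k/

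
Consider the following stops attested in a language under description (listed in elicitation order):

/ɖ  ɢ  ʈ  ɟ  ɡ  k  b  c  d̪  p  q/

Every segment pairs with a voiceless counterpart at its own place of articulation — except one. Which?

/d̪/

Bilabial: /p/ ~ /b/
Retroflex: /ʈ/ ~ /ɖ/
Palatal: /c/ ~ /ɟ/
Velar: /k/ ~ /ɡ/
Uvular: /q/ ~ /ɢ/
Dental: only /d̪/ (voiced); no voiceless partner.
So /d̪/ is the unpaired segment.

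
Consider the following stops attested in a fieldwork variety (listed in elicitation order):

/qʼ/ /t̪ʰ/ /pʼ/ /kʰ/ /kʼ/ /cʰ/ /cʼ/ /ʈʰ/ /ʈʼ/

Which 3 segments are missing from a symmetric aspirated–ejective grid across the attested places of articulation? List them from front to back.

/pʰ/, /t̪ʼ/, /qʰ/

place of articulation  aspirated  ejective
bilabial          —         pʼ      
dental            t̪ʰ       —       
retroflex         ʈʰ        ʈʼ      
palatal           cʰ        cʼ      
velar             kʰ        kʼ      
uvular            —         qʼ      
Gaps, from front to back: bilabial lacks aspirated (/pʰ/); dental lacks ejective (/t̪ʼ/); uvular lacks aspirated (/qʰ/).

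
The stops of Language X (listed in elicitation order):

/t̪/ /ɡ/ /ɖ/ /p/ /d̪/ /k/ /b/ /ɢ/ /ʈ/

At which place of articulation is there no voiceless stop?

uvular

Voiceless: /p/ (bilabial), /t̪/ (dental), /ʈ/ (retroflex), /k/ (velar).
Voiced: /b/ (bilabial), /d̪/ (dental), /ɖ/ (retroflex), /ɡ/ (velar), /ɢ/ (uvular).
Every place of articulation has a voiceless member except uvular, where /q/ would be expected.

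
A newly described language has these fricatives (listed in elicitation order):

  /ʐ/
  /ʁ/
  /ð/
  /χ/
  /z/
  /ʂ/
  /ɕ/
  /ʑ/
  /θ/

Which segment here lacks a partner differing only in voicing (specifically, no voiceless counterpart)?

/z/

Dental: /θ/ ~ /ð/
Retroflex: /ʂ/ ~ /ʐ/
Alveolo-palatal: /ɕ/ ~ /ʑ/
Uvular: /χ/ ~ /ʁ/
Alveolar: only /z/ (voiced); no voiceless partner.
So /z/ is the unpaired segment.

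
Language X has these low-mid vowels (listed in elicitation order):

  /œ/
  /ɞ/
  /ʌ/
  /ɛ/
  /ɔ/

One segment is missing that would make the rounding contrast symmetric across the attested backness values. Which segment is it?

/ɜ/

front: unrounded /ɛ/, rounded /œ/.
central: unrounded —, rounded /ɞ/.
back: unrounded /ʌ/, rounded /ɔ/.
The central row has no unrounded member, so the gap is the central unrounded vowel /ɜ/.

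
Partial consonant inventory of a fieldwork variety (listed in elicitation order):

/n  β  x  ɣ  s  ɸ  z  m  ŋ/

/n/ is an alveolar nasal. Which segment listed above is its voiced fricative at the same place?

/z/

The voiced fricative at the same place is a voiced alveolar fricative — in this inventory, /z/.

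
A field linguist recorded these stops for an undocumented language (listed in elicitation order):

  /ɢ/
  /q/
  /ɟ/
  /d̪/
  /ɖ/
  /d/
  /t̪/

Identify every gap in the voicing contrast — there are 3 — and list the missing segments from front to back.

place of articulation  voiceless  voiced  
dental            t̪        d̪      
alveolar          —         d       
retroflex         —         ɖ       
palatal           —         ɟ       
uvular            q         ɢ       
Gaps, from front to back: alveolar lacks voiceless (/t/); retroflex lacks voiceless (/ʈ/); palatal lacks voiceless (/c/).

/t/, /ʈ/, /c/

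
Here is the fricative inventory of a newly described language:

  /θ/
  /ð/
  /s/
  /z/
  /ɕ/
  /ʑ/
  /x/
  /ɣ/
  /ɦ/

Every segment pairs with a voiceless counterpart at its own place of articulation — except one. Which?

/ɦ/

Dental: /θ/ ~ /ð/
Alveolar: /s/ ~ /z/
Alveolo-palatal: /ɕ/ ~ /ʑ/
Velar: /x/ ~ /ɣ/
Glottal: only /ɦ/ (voiced); no voiceless partner.
So /ɦ/ is the unpaired segment.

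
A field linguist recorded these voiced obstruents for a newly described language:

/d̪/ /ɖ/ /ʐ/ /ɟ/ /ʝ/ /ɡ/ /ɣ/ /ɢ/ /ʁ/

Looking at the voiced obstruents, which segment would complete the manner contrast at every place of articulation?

/ð/

place of articulation  stop      fricative
dental            d̪        —       
retroflex         ɖ         ʐ       
palatal           ɟ         ʝ       
velar             ɡ         ɣ       
uvular            ɢ         ʁ       
The dental row has no fricative member, so the gap is the dental fricative /ð/.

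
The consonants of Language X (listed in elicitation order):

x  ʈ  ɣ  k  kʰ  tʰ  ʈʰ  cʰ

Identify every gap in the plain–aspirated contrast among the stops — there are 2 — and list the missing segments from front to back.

place of articulation  plain     aspirated
alveolar          —         tʰ      
retroflex         ʈ         ʈʰ      
palatal           —         cʰ      
velar             k         kʰ      
Gaps, from front to back: alveolar lacks plain (/t/); palatal lacks plain (/c/).

/t/, /c/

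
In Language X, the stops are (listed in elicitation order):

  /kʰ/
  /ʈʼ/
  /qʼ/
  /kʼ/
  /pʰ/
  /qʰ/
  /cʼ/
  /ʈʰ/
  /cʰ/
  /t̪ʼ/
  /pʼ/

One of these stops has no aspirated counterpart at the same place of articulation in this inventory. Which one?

/t̪ʼ/

Bilabial: /pʰ/ ~ /pʼ/
Retroflex: /ʈʰ/ ~ /ʈʼ/
Palatal: /cʰ/ ~ /cʼ/
Velar: /kʰ/ ~ /kʼ/
Uvular: /qʰ/ ~ /qʼ/
Dental: only /t̪ʼ/ (ejective); no aspirated partner.
So /t̪ʼ/ is the unpaired segment.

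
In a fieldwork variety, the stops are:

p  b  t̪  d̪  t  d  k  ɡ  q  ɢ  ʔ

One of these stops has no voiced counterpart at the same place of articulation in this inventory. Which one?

Bilabial: /p/ ~ /b/
Dental: /t̪/ ~ /d̪/
Alveolar: /t/ ~ /d/
Velar: /k/ ~ /ɡ/
Uvular: /q/ ~ /ɢ/
Glottal: only /ʔ/ (voiceless); no voiced partner.
So /ʔ/ is the unpaired segment.

/ʔ/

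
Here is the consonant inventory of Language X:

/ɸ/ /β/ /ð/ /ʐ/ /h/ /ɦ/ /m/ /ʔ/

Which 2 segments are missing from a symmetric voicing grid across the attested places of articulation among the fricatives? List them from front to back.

/θ/, /ʂ/

place of articulation  voiceless  voiced  
bilabial          ɸ         β       
dental            —         ð       
retroflex         —         ʐ       
glottal           h         ɦ       
Gaps, from front to back: dental lacks voiceless (/θ/); retroflex lacks voiceless (/ʂ/).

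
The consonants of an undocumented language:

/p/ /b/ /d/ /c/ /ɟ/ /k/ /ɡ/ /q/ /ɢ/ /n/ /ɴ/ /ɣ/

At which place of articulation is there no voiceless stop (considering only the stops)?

Voiceless: /p/ (bilabial), /c/ (palatal), /k/ (velar), /q/ (uvular).
Voiced: /b/ (bilabial), /d/ (alveolar), /ɟ/ (palatal), /ɡ/ (velar), /ɢ/ (uvular).
Every place of articulation has a voiceless member except alveolar, where /t/ would be expected.

alveolar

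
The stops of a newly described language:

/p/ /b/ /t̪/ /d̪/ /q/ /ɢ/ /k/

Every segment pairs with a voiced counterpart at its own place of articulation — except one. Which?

Bilabial: /p/ ~ /b/
Dental: /t̪/ ~ /d̪/
Uvular: /q/ ~ /ɢ/
Velar: only /k/ (voiceless); no voiced partner.
So /k/ is the unpaired segment.

/k/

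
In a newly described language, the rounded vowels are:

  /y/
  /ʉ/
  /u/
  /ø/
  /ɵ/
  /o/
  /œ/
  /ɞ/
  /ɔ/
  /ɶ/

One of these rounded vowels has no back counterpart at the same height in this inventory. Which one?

/ɶ/

High: /y/ ~ /ʉ/ ~ /u/
High-mid: /ø/ ~ /ɵ/ ~ /o/
Low-mid: /œ/ ~ /ɞ/ ~ /ɔ/
Low: only /ɶ/ (front); no back partner.
So /ɶ/ is the unpaired segment.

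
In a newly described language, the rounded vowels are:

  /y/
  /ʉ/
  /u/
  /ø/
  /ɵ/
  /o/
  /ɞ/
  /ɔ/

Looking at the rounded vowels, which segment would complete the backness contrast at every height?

high: front /y/, central /ʉ/, back /u/.
high-mid: front /ø/, central /ɵ/, back /o/.
low-mid: front —, central /ɞ/, back /ɔ/.
The low-mid row has no front member, so the gap is the low-mid front rounded vowel /œ/.

/œ/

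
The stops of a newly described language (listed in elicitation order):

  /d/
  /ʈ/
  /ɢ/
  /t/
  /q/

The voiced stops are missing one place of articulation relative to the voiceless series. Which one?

retroflex

Voiceless: /t/ (alveolar), /ʈ/ (retroflex), /q/ (uvular).
Voiced: /d/ (alveolar), /ɢ/ (uvular).
Every place of articulation has a voiced member except retroflex, where /ɖ/ would be expected.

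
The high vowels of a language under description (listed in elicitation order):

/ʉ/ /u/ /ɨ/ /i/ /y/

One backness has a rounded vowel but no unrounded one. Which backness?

Unrounded: /i/ (front), /ɨ/ (central).
Rounded: /y/ (front), /ʉ/ (central), /u/ (back).
Every backness has an unrounded member except back, where /ɯ/ would be expected.

back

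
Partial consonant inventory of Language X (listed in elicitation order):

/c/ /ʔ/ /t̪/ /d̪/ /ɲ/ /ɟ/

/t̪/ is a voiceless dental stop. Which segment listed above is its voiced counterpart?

/d̪/

The voiced counterpart is a voiced dental stop — in this inventory, /d̪/.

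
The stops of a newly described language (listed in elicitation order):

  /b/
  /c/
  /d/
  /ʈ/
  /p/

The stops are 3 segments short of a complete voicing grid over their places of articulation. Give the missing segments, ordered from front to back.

place of articulation  voiceless  voiced  
bilabial          p         b       
alveolar          —         d       
retroflex         ʈ         —       
palatal           c         —       
Gaps, from front to back: alveolar lacks voiceless (/t/); retroflex lacks voiced (/ɖ/); palatal lacks voiced (/ɟ/).

/t/, /ɖ/, /ɟ/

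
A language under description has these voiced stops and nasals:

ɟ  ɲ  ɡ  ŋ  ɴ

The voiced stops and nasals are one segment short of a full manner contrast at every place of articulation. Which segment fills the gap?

place of articulation  oral stop  nasal   
palatal           ɟ         ɲ       
velar             ɡ         ŋ       
uvular            —         ɴ       
The uvular row has no oral stop member, so the gap is the uvular oral stop /ɢ/.

/ɢ/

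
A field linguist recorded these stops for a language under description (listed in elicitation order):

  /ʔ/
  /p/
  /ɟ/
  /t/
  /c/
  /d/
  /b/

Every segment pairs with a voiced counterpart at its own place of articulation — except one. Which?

Bilabial: /p/ ~ /b/
Alveolar: /t/ ~ /d/
Palatal: /c/ ~ /ɟ/
Glottal: only /ʔ/ (voiceless); no voiced partner.
So /ʔ/ is the unpaired segment.

/ʔ/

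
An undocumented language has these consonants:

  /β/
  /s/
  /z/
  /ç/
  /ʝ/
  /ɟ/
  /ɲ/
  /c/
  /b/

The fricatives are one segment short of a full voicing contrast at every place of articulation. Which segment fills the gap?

place of articulation  voiceless  voiced  
bilabial          —         β       
alveolar          s         z       
palatal           ç         ʝ       
The bilabial row has no voiceless member, so the gap is the voiceless bilabial fricative /ɸ/.

/ɸ/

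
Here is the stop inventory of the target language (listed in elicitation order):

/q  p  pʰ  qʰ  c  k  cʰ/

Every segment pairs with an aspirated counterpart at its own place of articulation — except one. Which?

/k/

Bilabial: /p/ ~ /pʰ/
Palatal: /c/ ~ /cʰ/
Uvular: /q/ ~ /qʰ/
Velar: only /k/ (plain); no aspirated partner.
So /k/ is the unpaired segment.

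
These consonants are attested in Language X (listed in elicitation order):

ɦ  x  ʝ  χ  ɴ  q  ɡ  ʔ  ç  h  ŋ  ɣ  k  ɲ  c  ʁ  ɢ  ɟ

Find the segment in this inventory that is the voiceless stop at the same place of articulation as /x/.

/k/

/x/ is a voiceless velar fricative.
The voiceless stop at the same place is a voiceless velar stop — in this inventory, /k/.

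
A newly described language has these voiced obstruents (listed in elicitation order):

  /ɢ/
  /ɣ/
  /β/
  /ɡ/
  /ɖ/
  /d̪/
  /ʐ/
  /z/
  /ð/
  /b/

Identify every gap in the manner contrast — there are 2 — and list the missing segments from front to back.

/d/, /ʁ/

Stop: /b/ (bilabial), /d̪/ (dental), /ɖ/ (retroflex), /ɡ/ (velar), /ɢ/ (uvular).
Fricative: /β/ (bilabial), /ð/ (dental), /z/ (alveolar), /ʐ/ (retroflex), /ɣ/ (velar).
Gaps, from front to back: alveolar lacks stop (/d/); uvular lacks fricative (/ʁ/).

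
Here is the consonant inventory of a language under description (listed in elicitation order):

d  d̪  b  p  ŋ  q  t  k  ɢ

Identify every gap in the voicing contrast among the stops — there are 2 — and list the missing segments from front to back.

/t̪/, /ɡ/

place of articulation  voiceless  voiced  
bilabial          p         b       
dental            —         d̪      
alveolar          t         d       
velar             k         —       
uvular            q         ɢ       
Gaps, from front to back: dental lacks voiceless (/t̪/); velar lacks voiced (/ɡ/).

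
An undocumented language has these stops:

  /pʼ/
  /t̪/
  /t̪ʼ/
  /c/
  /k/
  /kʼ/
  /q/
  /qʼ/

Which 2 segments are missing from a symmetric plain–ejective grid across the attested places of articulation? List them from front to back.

/p/, /cʼ/

bilabial: plain —, ejective /pʼ/.
dental: plain /t̪/, ejective /t̪ʼ/.
palatal: plain /c/, ejective —.
velar: plain /k/, ejective /kʼ/.
uvular: plain /q/, ejective /qʼ/.
Gaps, from front to back: bilabial lacks plain (/p/); palatal lacks ejective (/cʼ/).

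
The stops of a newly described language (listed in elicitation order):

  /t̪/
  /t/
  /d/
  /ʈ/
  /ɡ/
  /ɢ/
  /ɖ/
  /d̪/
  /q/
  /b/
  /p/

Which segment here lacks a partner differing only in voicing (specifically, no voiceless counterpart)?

Bilabial: /p/ ~ /b/
Dental: /t̪/ ~ /d̪/
Alveolar: /t/ ~ /d/
Retroflex: /ʈ/ ~ /ɖ/
Uvular: /q/ ~ /ɢ/
Velar: only /ɡ/ (voiced); no voiceless partner.
So /ɡ/ is the unpaired segment.

/ɡ/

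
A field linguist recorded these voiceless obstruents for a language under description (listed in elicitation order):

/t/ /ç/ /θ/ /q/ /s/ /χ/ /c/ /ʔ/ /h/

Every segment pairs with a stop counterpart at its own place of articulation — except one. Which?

Alveolar: /t/ ~ /s/
Palatal: /c/ ~ /ç/
Uvular: /q/ ~ /χ/
Glottal: /ʔ/ ~ /h/
Dental: only /θ/ (fricative); no stop partner.
So /θ/ is the unpaired segment.

/θ/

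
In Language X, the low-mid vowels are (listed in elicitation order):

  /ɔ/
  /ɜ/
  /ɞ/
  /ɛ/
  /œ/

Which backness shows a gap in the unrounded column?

Unrounded: /ɛ/ (front), /ɜ/ (central).
Rounded: /œ/ (front), /ɞ/ (central), /ɔ/ (back).
Every backness has an unrounded member except back, where /ʌ/ would be expected.

back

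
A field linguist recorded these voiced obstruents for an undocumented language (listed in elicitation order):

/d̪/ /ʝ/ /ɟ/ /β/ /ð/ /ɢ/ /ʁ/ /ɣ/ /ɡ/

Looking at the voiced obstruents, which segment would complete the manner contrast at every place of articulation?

/b/

bilabial: stop —, fricative /β/.
dental: stop /d̪/, fricative /ð/.
palatal: stop /ɟ/, fricative /ʝ/.
velar: stop /ɡ/, fricative /ɣ/.
uvular: stop /ɢ/, fricative /ʁ/.
The bilabial row has no stop member, so the gap is the bilabial stop /b/.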